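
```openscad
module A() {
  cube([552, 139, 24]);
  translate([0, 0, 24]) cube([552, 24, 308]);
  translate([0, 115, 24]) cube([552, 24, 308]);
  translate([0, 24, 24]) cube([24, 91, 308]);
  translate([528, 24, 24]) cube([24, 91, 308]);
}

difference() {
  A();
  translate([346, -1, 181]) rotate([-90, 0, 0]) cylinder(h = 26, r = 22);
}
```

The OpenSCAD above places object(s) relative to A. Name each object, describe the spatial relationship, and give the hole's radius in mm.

The subtracted cylinder has r = 22 mm.

A is an open box. The open box has a circular hole through its front wall. The hole's radius is 22 mm.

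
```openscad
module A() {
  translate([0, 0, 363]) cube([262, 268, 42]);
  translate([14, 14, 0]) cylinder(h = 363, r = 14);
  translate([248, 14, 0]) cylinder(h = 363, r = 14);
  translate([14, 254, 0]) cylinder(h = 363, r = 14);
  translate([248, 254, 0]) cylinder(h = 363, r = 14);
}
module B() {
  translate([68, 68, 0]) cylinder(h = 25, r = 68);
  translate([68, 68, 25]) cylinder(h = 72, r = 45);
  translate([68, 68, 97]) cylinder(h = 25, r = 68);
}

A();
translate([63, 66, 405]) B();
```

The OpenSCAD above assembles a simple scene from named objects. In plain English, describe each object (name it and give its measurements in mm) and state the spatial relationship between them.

A is a four-legged stool. The seat is a 262×268×42 mm slab whose top surface is at z = 405 mm; four round legs, each 28 mm in diameter, run from the floor (z = 0) to the underside of the seat, each leg's axis is inset half a diameter from the nearest pair of seat edges (so the leg's bounding box is flush with the corner).

B is a spool: two coaxial disc flanges of radius 68 mm and thickness 25 mm, joined by a core cylinder of radius 45 mm and height 72 mm. The lower flange rests on z = 0 and the three cylinders share a vertical axis.

The spool is on top of the stool, centred.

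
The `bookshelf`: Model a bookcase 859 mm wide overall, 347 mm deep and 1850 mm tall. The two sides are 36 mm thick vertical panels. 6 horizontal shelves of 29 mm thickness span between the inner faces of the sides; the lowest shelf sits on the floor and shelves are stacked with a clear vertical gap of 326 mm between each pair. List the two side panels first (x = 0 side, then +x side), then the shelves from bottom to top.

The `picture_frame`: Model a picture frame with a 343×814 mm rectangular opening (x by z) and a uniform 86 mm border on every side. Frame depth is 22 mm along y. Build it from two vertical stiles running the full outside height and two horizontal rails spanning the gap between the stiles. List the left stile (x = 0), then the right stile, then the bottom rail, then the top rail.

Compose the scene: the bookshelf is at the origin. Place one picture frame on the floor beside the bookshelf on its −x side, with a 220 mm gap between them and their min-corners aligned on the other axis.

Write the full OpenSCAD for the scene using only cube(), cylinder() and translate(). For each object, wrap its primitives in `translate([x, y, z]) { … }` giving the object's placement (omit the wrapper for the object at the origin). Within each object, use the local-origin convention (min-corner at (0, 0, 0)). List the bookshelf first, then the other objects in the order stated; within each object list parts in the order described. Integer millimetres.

cube([36, 347, 1850]);
translate([823, 0, 0]) cube([36, 347, 1850]);
translate([36, 0, 0]) cube([787, 347, 29]);
translate([36, 0, 355]) cube([787, 347, 29]);
translate([36, 0, 710]) cube([787, 347, 29]);
translate([36, 0, 1065]) cube([787, 347, 29]);
translate([36, 0, 1420]) cube([787, 347, 29]);
translate([36, 0, 1775]) cube([787, 347, 29]);
translate([-735, 0, 0]) {
  cube([86, 22, 986]);
  translate([429, 0, 0]) cube([86, 22, 986]);
  translate([86, 0, 0]) cube([343, 22, 86]);
  translate([86, 0, 900]) cube([343, 22, 86]);
}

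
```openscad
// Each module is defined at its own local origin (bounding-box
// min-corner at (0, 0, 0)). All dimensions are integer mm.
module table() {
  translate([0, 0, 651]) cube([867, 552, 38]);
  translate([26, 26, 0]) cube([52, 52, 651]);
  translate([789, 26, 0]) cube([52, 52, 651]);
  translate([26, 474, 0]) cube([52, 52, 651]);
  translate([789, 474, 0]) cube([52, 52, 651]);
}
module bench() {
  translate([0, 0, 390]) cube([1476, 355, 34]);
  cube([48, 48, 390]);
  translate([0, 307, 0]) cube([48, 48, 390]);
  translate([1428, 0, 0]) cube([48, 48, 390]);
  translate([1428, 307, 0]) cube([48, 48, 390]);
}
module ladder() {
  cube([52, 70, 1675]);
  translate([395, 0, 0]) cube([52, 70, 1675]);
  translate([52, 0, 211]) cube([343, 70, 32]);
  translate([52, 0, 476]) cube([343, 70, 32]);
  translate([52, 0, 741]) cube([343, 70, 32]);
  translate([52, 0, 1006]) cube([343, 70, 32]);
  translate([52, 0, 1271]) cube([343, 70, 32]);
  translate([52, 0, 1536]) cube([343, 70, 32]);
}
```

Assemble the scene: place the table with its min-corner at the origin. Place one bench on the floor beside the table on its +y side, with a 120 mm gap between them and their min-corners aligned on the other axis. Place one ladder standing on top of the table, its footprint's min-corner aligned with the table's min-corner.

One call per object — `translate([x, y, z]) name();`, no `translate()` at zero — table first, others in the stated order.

table();
translate([0, 672, 0]) bench();
translate([0, 0, 689]) ladder();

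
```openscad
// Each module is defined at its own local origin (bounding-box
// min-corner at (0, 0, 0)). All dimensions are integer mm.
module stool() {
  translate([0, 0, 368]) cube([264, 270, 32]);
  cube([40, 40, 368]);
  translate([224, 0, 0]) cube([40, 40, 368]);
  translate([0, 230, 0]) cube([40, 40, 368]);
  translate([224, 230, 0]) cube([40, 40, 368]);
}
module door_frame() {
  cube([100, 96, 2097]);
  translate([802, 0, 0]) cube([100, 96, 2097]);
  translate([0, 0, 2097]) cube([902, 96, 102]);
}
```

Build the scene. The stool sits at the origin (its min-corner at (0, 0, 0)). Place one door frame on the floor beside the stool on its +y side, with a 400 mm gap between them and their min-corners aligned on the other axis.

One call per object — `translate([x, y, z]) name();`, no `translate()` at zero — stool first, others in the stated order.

stool();
translate([0, 670, 0]) door_frame();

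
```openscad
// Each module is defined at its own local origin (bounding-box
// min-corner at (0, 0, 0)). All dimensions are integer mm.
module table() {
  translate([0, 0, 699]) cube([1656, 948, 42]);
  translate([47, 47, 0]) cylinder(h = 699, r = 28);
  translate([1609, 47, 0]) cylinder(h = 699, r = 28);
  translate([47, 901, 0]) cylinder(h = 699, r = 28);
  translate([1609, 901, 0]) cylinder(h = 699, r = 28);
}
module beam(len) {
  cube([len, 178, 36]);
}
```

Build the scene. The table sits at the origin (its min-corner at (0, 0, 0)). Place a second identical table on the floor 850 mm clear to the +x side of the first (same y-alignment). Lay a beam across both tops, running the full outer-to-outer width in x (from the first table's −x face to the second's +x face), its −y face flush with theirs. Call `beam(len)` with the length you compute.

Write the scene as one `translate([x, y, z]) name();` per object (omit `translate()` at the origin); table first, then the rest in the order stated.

table();
translate([2506, 0, 0]) table();
translate([0, 0, 741]) beam(4162);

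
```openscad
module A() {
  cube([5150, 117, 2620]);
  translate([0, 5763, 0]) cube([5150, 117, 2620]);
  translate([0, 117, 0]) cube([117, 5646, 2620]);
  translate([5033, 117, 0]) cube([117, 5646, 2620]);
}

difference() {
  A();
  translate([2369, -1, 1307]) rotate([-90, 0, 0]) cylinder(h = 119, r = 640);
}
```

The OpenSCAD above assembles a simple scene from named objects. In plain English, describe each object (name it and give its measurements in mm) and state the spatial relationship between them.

A is a box-shaped house frame (walls only): outside footprint 5150×5880 mm, wall height 2620 mm, wall thickness 117 mm. The two y-facing walls run the full x-width; the two x-facing walls fit between the inner faces of the y-facing walls.

The house frame has a circular hole of radius 640 mm through its front wall, centred at (x = 2369, z = 1307).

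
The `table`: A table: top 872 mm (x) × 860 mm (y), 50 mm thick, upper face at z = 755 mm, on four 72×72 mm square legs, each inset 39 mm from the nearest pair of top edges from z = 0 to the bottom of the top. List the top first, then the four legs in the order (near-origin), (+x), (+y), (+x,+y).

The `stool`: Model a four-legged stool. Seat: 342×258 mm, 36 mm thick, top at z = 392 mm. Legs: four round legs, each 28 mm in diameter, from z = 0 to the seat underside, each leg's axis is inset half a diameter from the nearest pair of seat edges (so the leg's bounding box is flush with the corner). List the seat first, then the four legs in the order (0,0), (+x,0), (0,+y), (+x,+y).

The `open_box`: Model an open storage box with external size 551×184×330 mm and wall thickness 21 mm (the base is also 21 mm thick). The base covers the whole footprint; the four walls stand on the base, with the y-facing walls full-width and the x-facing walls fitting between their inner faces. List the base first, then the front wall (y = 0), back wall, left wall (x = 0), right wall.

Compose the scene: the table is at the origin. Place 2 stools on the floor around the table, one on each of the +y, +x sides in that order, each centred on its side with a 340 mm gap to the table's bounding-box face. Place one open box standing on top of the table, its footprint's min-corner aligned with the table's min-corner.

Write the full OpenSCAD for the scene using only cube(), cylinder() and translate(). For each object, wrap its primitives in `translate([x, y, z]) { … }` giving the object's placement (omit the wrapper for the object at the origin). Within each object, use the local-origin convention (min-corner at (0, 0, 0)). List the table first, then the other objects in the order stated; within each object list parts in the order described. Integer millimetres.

translate([0, 0, 705]) cube([872, 860, 50]);
translate([39, 39, 0]) cube([72, 72, 705]);
translate([761, 39, 0]) cube([72, 72, 705]);
translate([39, 749, 0]) cube([72, 72, 705]);
translate([761, 749, 0]) cube([72, 72, 705]);
translate([265, 1200, 0]) {
  translate([0, 0, 356]) cube([342, 258, 36]);
  translate([14, 14, 0]) cylinder(h = 356, r = 14);
  translate([328, 14, 0]) cylinder(h = 356, r = 14);
  translate([14, 244, 0]) cylinder(h = 356, r = 14);
  translate([328, 244, 0]) cylinder(h = 356, r = 14);
}
translate([1212, 301, 0]) {
  translate([0, 0, 356]) cube([342, 258, 36]);
  translate([14, 14, 0]) cylinder(h = 356, r = 14);
  translate([328, 14, 0]) cylinder(h = 356, r = 14);
  translate([14, 244, 0]) cylinder(h = 356, r = 14);
  translate([328, 244, 0]) cylinder(h = 356, r = 14);
}
translate([0, 0, 755]) {
  cube([551, 184, 21]);
  translate([0, 0, 21]) cube([551, 21, 309]);
  translate([0, 163, 21]) cube([551, 21, 309]);
  translate([0, 21, 21]) cube([21, 142, 309]);
  translate([530, 21, 21]) cube([21, 142, 309]);
}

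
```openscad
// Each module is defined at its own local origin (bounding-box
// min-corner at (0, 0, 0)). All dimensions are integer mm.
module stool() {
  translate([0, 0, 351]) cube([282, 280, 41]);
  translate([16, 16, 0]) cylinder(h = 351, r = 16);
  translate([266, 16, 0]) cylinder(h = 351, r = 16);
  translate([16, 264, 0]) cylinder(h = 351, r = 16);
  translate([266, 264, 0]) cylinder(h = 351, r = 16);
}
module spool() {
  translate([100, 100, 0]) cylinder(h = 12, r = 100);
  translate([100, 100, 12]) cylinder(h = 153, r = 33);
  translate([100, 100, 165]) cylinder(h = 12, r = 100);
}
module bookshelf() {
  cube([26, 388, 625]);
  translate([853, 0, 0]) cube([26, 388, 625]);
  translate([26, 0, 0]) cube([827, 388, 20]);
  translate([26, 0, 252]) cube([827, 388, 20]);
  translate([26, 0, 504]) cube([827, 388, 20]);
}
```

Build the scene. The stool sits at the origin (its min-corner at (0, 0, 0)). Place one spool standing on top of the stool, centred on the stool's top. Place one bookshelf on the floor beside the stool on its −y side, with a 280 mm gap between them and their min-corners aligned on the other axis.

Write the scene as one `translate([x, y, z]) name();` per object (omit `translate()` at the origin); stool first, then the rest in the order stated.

stool();
translate([41, 40, 392]) spool();
translate([0, -668, 0]) bookshelf();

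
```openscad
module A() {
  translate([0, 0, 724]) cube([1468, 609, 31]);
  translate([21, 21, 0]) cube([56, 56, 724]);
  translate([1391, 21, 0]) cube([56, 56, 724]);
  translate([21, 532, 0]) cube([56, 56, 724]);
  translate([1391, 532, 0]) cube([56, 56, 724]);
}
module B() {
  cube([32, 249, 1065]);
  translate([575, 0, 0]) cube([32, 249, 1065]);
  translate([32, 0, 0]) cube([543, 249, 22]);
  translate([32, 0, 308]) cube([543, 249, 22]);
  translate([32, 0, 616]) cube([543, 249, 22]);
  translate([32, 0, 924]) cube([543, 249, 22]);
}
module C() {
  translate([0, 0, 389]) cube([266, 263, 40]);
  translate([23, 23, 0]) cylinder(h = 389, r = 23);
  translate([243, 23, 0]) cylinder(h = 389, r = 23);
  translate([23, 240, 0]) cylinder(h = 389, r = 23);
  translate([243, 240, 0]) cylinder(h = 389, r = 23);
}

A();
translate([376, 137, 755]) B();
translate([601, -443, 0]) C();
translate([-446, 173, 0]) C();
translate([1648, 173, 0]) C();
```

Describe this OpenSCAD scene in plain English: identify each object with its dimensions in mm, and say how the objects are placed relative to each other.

A is a table with a 1468×609 mm rectangular top, 31 mm thick, top surface at z = 755 mm, supported by four 56×56 mm square legs, each inset 21 mm from the nearest pair of top edges, running from the floor.

B is a bookshelf 607 mm wide overall, 249 mm deep and 1065 mm tall. The two sides are 32 mm thick vertical panels. 4 horizontal shelves of 22 mm thickness span between the inner faces of the sides; the lowest shelf sits on the floor and shelves are stacked with a clear vertical gap of 286 mm between each pair.

C is a simple wooden stool: a rectangular seat 266 mm (x) by 263 mm (y), 40 mm thick, top face at z = 429 mm, on four round legs, each 46 mm in diameter. The legs rest on z = 0, each leg's axis is inset half a diameter from the nearest pair of seat edges (so the leg's bounding box is flush with the corner).

The bookshelf is on top of the table. Three stools sit around the table at the −y, −x, +x sides.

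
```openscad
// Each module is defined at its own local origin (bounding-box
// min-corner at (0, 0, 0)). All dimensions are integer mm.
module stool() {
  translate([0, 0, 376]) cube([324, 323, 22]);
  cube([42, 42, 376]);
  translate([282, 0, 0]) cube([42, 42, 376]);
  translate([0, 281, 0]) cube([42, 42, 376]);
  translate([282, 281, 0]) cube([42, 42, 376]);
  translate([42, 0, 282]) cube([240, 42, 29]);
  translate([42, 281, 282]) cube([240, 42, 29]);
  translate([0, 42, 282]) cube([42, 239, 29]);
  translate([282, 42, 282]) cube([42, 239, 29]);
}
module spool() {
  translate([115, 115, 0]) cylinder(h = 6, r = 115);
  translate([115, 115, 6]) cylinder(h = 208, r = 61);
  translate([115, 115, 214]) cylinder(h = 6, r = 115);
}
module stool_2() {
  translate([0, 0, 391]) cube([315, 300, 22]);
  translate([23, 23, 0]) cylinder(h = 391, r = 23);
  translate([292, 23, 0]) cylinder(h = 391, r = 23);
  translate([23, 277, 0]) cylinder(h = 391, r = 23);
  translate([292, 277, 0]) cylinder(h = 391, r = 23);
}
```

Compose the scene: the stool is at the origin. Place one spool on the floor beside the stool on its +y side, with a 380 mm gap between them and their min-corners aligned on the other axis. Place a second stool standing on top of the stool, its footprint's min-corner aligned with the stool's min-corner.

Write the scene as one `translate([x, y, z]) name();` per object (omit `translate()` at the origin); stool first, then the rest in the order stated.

stool();
translate([0, 703, 0]) spool();
translate([0, 0, 398]) stool_2();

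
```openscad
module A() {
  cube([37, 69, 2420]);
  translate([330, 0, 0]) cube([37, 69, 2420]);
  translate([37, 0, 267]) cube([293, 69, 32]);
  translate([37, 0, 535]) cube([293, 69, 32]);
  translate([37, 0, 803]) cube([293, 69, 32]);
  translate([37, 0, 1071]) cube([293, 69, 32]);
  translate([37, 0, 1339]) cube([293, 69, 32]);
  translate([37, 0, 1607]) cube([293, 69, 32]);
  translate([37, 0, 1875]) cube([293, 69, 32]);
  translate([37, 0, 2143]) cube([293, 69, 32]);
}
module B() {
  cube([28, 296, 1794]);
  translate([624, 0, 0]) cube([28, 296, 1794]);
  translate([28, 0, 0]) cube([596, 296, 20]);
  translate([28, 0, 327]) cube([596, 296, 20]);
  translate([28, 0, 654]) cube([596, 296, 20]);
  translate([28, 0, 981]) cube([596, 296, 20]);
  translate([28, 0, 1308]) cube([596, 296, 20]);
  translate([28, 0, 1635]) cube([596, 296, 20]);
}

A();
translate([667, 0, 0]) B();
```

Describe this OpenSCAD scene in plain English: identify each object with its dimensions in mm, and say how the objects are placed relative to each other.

A is a wooden ladder with two side rails of 37×69 mm section and 2420 mm height, set 367 mm apart overall. Between them run 8 rectangular rungs (69 mm deep, 32 mm thick), front faces flush with the rails' −y face. The bottom of the first rung is 267 mm above the floor and each subsequent rung is 268 mm higher than the one below.

B is a bookshelf 652 mm wide overall, 296 mm deep and 1794 mm tall. The two sides are 28 mm thick vertical panels. 6 horizontal shelves of 20 mm thickness span between the inner faces of the sides; the lowest shelf sits on the floor and shelves are stacked with a clear vertical gap of 307 mm between each pair.

The bookshelf is on the floor beside the ladder on its +x side.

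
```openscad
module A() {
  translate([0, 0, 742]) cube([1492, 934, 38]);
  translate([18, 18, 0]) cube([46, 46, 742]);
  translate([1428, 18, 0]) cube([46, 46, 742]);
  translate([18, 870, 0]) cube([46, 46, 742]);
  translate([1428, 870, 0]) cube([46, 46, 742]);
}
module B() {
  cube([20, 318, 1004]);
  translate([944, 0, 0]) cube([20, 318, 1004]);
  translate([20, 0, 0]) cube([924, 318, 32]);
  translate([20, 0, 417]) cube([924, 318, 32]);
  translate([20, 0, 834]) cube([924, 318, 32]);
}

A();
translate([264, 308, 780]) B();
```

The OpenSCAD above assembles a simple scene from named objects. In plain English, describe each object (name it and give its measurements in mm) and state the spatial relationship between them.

A is a table: top 1492 mm (x) × 934 mm (y), 38 mm thick, upper face at z = 780 mm, on four 46×46 mm square legs, each inset 18 mm from the nearest pair of top edges, running from z = 0 to the bottom of the top.

B is a bookshelf 964 mm wide overall, 318 mm deep and 1004 mm tall. The two sides are 20 mm thick vertical panels. 3 horizontal shelves of 32 mm thickness span between the inner faces of the sides; the lowest shelf sits on the floor and shelves are stacked with a clear vertical gap of 385 mm between each pair.

The bookshelf is on top of the table, centred.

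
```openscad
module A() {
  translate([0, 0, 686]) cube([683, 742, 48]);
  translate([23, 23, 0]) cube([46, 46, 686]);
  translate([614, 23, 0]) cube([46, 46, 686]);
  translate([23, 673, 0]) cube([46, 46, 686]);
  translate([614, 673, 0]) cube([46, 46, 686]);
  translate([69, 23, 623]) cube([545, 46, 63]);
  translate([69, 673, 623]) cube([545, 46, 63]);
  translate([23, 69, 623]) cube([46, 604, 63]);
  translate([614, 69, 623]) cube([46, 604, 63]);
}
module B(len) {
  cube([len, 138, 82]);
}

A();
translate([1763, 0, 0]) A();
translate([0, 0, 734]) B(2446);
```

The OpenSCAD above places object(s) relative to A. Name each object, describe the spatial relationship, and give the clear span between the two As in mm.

A is a table. B is a beam. A beam spans the tops of two tables. The clear span between the two tables is 1080 mm.

Second table starts at x = 1763; first ends at x = 683; clear span = 1763 − 683 = 1080 mm.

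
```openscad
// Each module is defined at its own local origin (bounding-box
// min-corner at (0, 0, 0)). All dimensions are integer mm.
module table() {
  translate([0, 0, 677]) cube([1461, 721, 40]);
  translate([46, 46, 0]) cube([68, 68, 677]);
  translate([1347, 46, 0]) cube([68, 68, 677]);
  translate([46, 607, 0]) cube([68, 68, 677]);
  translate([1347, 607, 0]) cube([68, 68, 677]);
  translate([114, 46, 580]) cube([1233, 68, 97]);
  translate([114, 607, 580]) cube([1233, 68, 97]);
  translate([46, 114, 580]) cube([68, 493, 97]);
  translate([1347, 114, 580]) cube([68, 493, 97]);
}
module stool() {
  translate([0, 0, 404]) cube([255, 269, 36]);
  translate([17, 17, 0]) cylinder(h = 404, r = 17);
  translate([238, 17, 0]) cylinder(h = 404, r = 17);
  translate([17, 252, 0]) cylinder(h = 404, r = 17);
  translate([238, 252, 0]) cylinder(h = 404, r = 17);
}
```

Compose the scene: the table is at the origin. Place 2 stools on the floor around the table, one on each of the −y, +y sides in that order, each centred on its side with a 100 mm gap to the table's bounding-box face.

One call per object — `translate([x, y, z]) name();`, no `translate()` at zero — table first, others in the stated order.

table();
translate([603, -369, 0]) stool();
translate([603, 821, 0]) stool();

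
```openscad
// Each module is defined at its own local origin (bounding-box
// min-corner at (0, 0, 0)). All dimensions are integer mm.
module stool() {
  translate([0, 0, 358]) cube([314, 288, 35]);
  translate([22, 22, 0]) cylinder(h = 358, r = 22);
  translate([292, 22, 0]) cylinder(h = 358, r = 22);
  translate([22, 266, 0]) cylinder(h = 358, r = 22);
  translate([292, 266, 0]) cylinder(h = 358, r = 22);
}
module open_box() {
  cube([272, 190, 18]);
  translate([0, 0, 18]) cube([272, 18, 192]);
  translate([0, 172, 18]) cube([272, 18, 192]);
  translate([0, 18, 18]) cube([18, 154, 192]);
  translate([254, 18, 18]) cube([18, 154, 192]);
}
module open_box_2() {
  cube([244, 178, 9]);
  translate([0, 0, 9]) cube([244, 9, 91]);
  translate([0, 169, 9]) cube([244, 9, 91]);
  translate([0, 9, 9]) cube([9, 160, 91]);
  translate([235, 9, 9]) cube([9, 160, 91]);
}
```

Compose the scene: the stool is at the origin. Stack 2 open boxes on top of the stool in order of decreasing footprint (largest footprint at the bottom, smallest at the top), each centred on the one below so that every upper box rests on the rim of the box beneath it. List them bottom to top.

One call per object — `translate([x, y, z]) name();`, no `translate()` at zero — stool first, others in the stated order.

stool();
translate([21, 49, 393]) open_box();
translate([35, 55, 603]) open_box_2();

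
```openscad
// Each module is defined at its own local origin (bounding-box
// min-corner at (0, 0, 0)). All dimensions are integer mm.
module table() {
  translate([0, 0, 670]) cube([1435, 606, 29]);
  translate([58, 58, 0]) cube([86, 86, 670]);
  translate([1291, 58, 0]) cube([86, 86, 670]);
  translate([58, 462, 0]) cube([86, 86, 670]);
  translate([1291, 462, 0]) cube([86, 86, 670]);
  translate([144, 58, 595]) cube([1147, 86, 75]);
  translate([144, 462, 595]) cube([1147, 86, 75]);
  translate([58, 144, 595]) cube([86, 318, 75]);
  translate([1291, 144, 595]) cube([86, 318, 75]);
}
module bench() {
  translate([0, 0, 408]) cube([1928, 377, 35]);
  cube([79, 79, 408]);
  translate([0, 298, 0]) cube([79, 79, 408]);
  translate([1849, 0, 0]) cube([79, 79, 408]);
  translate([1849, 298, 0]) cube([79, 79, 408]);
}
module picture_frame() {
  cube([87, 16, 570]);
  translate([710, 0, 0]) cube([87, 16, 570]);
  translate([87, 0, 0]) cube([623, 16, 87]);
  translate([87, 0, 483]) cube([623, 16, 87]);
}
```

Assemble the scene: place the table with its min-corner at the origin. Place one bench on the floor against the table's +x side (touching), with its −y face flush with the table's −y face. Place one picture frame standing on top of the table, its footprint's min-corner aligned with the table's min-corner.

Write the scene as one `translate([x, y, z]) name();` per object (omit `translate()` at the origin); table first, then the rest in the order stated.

table();
translate([1435, 0, 0]) bench();
translate([0, 0, 699]) picture_frame();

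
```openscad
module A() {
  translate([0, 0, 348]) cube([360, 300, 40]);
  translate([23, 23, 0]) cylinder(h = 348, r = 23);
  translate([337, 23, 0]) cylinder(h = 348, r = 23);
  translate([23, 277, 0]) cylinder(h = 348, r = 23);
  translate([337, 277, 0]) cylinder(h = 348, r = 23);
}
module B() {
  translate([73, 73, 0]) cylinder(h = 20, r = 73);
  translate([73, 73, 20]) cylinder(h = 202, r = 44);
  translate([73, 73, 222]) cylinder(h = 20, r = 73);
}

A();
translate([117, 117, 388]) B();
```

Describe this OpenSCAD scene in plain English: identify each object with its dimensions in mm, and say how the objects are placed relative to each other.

A is a four-legged stool. The seat is 360×300 mm, 40 mm thick, top at z = 388 mm. It stands on four round legs, each 46 mm in diameter, from z = 0 to the seat underside, each leg's axis is inset half a diameter from the nearest pair of seat edges (so the leg's bounding box is flush with the corner).

B is a spool: two coaxial disc flanges of radius 73 mm and thickness 20 mm, joined by a core cylinder of radius 44 mm and height 202 mm. The lower flange rests on z = 0 and the three cylinders share a vertical axis.

The spool is on top of the stool.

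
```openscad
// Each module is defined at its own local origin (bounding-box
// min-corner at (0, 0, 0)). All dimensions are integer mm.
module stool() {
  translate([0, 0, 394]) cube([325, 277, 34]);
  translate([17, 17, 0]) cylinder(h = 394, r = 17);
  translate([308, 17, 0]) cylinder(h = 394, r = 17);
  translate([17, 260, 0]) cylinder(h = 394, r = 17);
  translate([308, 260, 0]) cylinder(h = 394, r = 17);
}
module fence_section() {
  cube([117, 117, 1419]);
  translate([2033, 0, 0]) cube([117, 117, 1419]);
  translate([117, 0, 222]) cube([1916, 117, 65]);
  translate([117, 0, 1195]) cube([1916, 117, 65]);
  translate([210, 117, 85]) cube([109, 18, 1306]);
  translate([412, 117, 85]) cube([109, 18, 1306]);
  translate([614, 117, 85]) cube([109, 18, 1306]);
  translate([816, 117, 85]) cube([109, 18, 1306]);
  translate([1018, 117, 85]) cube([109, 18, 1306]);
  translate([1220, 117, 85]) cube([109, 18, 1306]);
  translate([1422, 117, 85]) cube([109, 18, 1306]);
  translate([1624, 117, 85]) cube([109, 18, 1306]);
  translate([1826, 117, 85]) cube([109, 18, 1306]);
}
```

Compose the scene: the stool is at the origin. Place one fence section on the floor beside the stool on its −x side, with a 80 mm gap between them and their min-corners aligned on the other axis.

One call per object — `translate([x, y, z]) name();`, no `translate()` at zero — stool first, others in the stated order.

stool();
translate([-2230, 0, 0]) fence_section();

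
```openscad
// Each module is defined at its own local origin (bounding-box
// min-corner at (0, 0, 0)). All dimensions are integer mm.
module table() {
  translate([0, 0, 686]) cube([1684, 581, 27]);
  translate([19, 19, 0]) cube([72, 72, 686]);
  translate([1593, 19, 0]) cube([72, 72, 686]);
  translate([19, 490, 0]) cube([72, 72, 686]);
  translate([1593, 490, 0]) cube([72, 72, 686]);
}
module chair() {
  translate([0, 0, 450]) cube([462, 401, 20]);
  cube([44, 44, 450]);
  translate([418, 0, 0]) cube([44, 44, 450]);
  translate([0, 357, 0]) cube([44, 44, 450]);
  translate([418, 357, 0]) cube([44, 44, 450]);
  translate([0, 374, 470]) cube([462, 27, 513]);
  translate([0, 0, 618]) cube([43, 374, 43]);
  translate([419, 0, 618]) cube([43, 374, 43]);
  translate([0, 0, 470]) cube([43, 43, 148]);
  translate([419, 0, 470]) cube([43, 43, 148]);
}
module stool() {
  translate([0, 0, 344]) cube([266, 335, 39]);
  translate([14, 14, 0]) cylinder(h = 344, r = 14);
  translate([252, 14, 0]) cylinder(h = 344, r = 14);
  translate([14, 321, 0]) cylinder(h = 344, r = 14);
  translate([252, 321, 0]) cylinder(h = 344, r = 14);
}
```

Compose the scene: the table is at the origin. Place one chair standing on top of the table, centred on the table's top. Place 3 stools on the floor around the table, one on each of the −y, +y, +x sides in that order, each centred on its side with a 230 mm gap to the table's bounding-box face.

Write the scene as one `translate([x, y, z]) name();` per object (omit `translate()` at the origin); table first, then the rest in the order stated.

table();
translate([611, 90, 713]) chair();
translate([709, -565, 0]) stool();
translate([709, 811, 0]) stool();
translate([1914, 123, 0]) stool();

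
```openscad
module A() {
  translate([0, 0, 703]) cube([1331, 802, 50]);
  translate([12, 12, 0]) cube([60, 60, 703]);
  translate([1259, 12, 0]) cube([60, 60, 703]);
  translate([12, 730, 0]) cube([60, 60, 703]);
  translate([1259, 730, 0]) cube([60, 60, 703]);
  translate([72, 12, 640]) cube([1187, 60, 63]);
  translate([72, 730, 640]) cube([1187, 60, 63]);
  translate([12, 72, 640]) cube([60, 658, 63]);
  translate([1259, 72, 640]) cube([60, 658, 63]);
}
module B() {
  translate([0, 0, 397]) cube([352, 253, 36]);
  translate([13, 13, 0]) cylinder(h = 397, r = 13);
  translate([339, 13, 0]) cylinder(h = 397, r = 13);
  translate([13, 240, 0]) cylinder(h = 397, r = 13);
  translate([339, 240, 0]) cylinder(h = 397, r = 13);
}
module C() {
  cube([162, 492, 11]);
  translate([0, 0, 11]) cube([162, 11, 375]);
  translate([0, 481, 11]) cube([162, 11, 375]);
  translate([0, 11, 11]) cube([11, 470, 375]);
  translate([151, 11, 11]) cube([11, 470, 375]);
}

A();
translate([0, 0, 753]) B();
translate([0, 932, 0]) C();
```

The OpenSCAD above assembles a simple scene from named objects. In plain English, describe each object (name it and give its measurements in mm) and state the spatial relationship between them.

A is a table: top 1331 mm (x) × 802 mm (y), 50 mm thick, upper face at z = 753 mm, on four 60×60 mm square legs, each inset 12 mm from the nearest pair of top edges, running from z = 0 to the bottom of the top. Four apron rails, 60 mm thick and 63 mm tall, run between adjacent legs with their top edges flush with the underside of the top and their outer faces flush with the legs' outer faces.

B is a simple wooden stool: a rectangular seat 352 mm (x) by 253 mm (y), 36 mm thick, top face at z = 433 mm, on four round legs, each 26 mm in diameter. The legs rest on z = 0, each leg's axis is inset half a diameter from the nearest pair of seat edges (so the leg's bounding box is flush with the corner).

C is an open storage box with external size 162×492×386 mm and wall thickness 11 mm (the base is also 11 mm thick). The base covers the whole footprint; the four walls stand on the base, with the y-facing walls full-width and the x-facing walls fitting between their inner faces.

The stool is on top of the table. The open box is on the floor beside the table on its +y side.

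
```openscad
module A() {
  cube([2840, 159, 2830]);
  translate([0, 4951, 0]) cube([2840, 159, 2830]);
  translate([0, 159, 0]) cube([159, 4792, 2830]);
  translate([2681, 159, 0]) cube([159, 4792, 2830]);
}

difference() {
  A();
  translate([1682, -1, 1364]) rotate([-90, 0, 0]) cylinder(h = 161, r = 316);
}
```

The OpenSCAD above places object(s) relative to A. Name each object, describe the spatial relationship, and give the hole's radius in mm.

A is a house frame. The house frame has a circular hole through its front wall. The hole's radius is 316 mm.

The subtracted cylinder has r = 316 mm.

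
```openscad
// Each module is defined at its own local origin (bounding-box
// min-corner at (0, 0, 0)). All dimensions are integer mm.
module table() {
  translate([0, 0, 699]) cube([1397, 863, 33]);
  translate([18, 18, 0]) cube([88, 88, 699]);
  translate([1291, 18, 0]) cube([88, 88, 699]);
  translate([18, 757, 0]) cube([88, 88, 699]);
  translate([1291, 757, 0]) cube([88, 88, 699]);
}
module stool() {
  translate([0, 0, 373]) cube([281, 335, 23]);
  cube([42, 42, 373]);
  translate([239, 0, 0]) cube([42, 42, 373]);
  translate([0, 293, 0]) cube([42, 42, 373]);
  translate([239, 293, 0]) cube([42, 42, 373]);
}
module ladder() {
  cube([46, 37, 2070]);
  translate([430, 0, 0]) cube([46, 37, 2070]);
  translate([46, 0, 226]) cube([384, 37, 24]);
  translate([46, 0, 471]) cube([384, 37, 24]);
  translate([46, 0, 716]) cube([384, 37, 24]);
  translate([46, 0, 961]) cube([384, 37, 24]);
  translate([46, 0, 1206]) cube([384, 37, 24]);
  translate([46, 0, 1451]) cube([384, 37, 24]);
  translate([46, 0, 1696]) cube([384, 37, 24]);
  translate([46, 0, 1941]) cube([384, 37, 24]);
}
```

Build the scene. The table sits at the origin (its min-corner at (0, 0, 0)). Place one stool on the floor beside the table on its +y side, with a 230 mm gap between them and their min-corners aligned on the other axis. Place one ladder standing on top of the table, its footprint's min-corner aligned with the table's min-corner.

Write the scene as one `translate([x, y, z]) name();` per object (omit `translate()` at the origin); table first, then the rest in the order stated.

table();
translate([0, 1093, 0]) stool();
translate([0, 0, 732]) ladder();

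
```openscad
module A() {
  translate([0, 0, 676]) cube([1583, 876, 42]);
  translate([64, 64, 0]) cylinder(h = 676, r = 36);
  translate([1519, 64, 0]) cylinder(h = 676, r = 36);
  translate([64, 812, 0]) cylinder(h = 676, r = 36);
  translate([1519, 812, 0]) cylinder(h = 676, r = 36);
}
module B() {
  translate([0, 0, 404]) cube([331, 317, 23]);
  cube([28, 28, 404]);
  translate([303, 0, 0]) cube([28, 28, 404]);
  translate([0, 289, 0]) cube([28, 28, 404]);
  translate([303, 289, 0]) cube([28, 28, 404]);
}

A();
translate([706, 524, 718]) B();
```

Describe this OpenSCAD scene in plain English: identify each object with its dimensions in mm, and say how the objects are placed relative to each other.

A is a table: top 1583 mm (x) × 876 mm (y), 42 mm thick, upper face at z = 718 mm, on four round legs of 72 mm diameter, each leg's bounding box inset 28 mm from the nearest pair of top edges, running from z = 0 to the bottom of the top.

B is a simple wooden stool: a rectangular seat 331 mm (x) by 317 mm (y), 23 mm thick, top face at z = 427 mm, on four square legs, each 28×28 mm in cross-section. The legs rest on z = 0, each flush with a corner of the seat.

The stool is on top of the table.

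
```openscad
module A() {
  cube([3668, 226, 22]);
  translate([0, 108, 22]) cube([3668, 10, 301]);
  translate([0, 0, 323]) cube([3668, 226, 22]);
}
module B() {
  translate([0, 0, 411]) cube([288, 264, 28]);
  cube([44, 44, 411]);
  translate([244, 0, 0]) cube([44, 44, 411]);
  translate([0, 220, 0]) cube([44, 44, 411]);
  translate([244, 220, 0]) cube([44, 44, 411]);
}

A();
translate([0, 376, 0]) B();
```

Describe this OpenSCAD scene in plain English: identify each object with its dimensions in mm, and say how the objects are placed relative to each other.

A is an I-beam lying along x, 3668 mm long. Overall section height 345 mm. Two flanges 226 mm wide (y) and 22 mm thick, one on the floor and one at the top; a web 10 mm thick runs between them, centred on the flange width.

B is a simple wooden stool: a rectangular seat 288 mm (x) by 264 mm (y), 28 mm thick, top face at z = 439 mm, on four square legs, each 44×44 mm in cross-section. The legs rest on z = 0, each flush with a corner of the seat.

The stool is on the floor beside the I-beam on its +y side.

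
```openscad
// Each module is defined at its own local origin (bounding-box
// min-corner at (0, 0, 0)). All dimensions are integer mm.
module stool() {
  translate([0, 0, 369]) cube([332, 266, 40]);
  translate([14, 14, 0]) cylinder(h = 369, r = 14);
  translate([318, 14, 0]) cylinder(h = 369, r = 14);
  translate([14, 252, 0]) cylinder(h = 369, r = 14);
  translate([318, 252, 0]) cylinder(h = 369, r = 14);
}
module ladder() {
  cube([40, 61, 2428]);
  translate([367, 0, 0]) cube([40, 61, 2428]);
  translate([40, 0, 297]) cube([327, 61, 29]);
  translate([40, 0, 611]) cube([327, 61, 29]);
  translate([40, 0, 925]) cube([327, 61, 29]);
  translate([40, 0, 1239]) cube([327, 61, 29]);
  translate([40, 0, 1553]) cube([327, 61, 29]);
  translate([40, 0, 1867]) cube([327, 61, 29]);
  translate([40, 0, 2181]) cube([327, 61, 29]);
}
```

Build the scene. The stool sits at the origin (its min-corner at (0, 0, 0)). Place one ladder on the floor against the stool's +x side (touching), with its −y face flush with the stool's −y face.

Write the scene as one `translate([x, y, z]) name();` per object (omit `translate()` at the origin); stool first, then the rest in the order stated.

stool();
translate([332, 0, 0]) ladder();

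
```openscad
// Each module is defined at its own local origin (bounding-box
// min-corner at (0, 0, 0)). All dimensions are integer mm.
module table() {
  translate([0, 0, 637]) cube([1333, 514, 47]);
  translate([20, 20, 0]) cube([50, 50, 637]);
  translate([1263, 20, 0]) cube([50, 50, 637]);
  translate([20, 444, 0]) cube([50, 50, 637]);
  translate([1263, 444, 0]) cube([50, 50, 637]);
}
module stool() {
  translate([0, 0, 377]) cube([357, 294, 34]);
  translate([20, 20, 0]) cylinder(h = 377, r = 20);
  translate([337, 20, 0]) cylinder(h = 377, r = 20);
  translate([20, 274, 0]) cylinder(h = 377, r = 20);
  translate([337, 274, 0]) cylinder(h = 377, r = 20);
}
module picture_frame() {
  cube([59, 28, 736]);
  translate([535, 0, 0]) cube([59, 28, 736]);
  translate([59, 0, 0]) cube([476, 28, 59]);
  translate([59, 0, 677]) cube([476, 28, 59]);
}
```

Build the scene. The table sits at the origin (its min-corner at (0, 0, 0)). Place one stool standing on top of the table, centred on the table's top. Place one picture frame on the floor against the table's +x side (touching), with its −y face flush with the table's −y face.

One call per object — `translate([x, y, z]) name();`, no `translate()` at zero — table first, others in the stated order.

table();
translate([488, 110, 684]) stool();
translate([1333, 0, 0]) picture_frame();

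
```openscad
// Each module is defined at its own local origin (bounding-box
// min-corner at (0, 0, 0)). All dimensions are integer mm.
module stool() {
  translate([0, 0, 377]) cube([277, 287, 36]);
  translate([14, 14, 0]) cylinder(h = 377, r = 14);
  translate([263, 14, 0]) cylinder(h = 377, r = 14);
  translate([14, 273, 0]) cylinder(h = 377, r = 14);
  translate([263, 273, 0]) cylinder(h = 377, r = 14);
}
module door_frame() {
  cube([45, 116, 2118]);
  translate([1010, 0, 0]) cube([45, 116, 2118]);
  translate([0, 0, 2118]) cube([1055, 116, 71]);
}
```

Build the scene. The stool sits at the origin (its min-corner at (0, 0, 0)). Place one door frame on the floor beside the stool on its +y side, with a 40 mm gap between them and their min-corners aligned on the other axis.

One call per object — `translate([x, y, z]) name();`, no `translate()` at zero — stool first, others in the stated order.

stool();
translate([0, 327, 0]) door_frame();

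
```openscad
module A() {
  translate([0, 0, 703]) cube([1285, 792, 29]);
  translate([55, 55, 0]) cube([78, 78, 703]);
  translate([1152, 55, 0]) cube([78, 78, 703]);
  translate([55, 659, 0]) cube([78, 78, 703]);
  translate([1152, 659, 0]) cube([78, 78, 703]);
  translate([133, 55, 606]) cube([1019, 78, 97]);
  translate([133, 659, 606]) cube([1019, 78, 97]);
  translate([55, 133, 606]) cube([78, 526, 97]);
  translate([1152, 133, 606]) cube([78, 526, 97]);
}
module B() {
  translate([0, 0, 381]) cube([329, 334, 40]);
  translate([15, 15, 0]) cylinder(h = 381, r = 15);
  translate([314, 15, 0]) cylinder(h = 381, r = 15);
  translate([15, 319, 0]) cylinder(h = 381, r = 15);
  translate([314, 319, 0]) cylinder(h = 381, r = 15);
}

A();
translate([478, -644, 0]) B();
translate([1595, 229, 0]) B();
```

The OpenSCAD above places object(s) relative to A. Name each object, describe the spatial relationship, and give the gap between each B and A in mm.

Each stool's nearest face is 310 mm from the table's bounding box.

A is a table. B is a stool. Two stools sit around the table at the −y, +x sides. The gap between each stool and the table is 310 mm.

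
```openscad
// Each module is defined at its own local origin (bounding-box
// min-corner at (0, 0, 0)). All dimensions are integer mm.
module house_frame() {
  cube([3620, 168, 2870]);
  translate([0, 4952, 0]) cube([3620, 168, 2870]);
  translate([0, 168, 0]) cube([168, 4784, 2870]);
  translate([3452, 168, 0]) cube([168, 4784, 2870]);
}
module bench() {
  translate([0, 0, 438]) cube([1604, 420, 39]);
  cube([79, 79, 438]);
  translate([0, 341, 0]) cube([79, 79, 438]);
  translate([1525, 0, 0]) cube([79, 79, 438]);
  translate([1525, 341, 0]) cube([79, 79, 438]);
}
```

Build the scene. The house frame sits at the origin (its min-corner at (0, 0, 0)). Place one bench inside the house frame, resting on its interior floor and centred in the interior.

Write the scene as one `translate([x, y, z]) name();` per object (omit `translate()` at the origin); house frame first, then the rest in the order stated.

house_frame();
translate([1008, 2350, 0]) bench();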